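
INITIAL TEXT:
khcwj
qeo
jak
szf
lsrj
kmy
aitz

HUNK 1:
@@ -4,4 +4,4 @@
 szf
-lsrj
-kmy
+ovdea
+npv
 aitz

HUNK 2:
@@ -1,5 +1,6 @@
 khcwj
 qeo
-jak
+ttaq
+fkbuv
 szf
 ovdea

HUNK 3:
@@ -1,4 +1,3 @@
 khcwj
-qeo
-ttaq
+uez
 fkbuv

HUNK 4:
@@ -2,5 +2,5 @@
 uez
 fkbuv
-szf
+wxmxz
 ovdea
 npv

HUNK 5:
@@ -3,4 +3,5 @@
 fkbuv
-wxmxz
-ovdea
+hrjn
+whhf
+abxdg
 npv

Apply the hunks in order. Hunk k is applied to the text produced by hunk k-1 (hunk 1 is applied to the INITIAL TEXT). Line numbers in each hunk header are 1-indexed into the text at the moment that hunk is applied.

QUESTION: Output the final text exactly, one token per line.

Answer: khcwj
uez
fkbuv
hrjn
whhf
abxdg
npv
aitz

Derivation:
Hunk 1: at line 4 remove [lsrj,kmy] add [ovdea,npv] -> 7 lines: khcwj qeo jak szf ovdea npv aitz
Hunk 2: at line 1 remove [jak] add [ttaq,fkbuv] -> 8 lines: khcwj qeo ttaq fkbuv szf ovdea npv aitz
Hunk 3: at line 1 remove [qeo,ttaq] add [uez] -> 7 lines: khcwj uez fkbuv szf ovdea npv aitz
Hunk 4: at line 2 remove [szf] add [wxmxz] -> 7 lines: khcwj uez fkbuv wxmxz ovdea npv aitz
Hunk 5: at line 3 remove [wxmxz,ovdea] add [hrjn,whhf,abxdg] -> 8 lines: khcwj uez fkbuv hrjn whhf abxdg npv aitz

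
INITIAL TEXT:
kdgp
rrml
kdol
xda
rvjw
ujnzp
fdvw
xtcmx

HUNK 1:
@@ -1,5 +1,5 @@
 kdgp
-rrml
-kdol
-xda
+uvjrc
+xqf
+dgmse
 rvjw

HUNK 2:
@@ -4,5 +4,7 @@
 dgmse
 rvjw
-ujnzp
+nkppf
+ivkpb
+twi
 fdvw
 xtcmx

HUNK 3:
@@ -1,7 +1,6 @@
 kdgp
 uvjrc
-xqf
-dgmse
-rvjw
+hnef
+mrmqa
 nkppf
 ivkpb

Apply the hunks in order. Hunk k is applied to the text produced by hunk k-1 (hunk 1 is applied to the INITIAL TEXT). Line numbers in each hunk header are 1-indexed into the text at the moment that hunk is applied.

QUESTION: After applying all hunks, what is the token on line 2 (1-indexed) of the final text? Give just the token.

Answer: uvjrc

Derivation:
Hunk 1: at line 1 remove [rrml,kdol,xda] add [uvjrc,xqf,dgmse] -> 8 lines: kdgp uvjrc xqf dgmse rvjw ujnzp fdvw xtcmx
Hunk 2: at line 4 remove [ujnzp] add [nkppf,ivkpb,twi] -> 10 lines: kdgp uvjrc xqf dgmse rvjw nkppf ivkpb twi fdvw xtcmx
Hunk 3: at line 1 remove [xqf,dgmse,rvjw] add [hnef,mrmqa] -> 9 lines: kdgp uvjrc hnef mrmqa nkppf ivkpb twi fdvw xtcmx
Final line 2: uvjrc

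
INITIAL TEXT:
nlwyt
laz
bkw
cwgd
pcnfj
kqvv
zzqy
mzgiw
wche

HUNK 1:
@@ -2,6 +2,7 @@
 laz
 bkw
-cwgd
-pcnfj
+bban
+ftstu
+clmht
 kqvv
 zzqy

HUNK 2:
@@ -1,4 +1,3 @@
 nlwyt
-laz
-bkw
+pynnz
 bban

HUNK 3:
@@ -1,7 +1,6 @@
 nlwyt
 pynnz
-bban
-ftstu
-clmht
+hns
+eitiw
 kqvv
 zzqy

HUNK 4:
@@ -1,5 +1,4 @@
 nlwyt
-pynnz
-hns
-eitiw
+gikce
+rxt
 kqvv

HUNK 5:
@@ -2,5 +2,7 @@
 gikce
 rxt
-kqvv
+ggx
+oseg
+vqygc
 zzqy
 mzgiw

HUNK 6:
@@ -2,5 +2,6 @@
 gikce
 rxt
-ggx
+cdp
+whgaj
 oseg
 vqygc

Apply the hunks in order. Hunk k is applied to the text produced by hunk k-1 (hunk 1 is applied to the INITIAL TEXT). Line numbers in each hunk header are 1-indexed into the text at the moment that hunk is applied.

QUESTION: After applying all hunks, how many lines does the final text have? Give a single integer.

Answer: 10

Derivation:
Hunk 1: at line 2 remove [cwgd,pcnfj] add [bban,ftstu,clmht] -> 10 lines: nlwyt laz bkw bban ftstu clmht kqvv zzqy mzgiw wche
Hunk 2: at line 1 remove [laz,bkw] add [pynnz] -> 9 lines: nlwyt pynnz bban ftstu clmht kqvv zzqy mzgiw wche
Hunk 3: at line 1 remove [bban,ftstu,clmht] add [hns,eitiw] -> 8 lines: nlwyt pynnz hns eitiw kqvv zzqy mzgiw wche
Hunk 4: at line 1 remove [pynnz,hns,eitiw] add [gikce,rxt] -> 7 lines: nlwyt gikce rxt kqvv zzqy mzgiw wche
Hunk 5: at line 2 remove [kqvv] add [ggx,oseg,vqygc] -> 9 lines: nlwyt gikce rxt ggx oseg vqygc zzqy mzgiw wche
Hunk 6: at line 2 remove [ggx] add [cdp,whgaj] -> 10 lines: nlwyt gikce rxt cdp whgaj oseg vqygc zzqy mzgiw wche
Final line count: 10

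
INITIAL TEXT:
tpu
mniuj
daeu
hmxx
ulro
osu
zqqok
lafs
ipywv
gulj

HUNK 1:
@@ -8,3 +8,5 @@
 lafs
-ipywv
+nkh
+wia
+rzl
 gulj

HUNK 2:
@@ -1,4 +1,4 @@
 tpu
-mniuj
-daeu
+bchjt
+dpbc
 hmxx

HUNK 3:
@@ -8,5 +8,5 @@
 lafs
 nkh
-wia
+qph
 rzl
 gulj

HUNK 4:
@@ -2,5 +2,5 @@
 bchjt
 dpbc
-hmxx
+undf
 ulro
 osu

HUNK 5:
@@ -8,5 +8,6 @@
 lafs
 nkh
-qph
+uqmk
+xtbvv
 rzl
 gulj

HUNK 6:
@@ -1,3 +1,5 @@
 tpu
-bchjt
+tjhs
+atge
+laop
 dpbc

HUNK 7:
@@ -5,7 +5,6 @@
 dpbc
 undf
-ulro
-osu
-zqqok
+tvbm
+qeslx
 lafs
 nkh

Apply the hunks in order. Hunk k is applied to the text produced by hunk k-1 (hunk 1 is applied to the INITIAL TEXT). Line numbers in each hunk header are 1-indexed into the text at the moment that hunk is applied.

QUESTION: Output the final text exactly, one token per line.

Hunk 1: at line 8 remove [ipywv] add [nkh,wia,rzl] -> 12 lines: tpu mniuj daeu hmxx ulro osu zqqok lafs nkh wia rzl gulj
Hunk 2: at line 1 remove [mniuj,daeu] add [bchjt,dpbc] -> 12 lines: tpu bchjt dpbc hmxx ulro osu zqqok lafs nkh wia rzl gulj
Hunk 3: at line 8 remove [wia] add [qph] -> 12 lines: tpu bchjt dpbc hmxx ulro osu zqqok lafs nkh qph rzl gulj
Hunk 4: at line 2 remove [hmxx] add [undf] -> 12 lines: tpu bchjt dpbc undf ulro osu zqqok lafs nkh qph rzl gulj
Hunk 5: at line 8 remove [qph] add [uqmk,xtbvv] -> 13 lines: tpu bchjt dpbc undf ulro osu zqqok lafs nkh uqmk xtbvv rzl gulj
Hunk 6: at line 1 remove [bchjt] add [tjhs,atge,laop] -> 15 lines: tpu tjhs atge laop dpbc undf ulro osu zqqok lafs nkh uqmk xtbvv rzl gulj
Hunk 7: at line 5 remove [ulro,osu,zqqok] add [tvbm,qeslx] -> 14 lines: tpu tjhs atge laop dpbc undf tvbm qeslx lafs nkh uqmk xtbvv rzl gulj

Answer: tpu
tjhs
atge
laop
dpbc
undf
tvbm
qeslx
lafs
nkh
uqmk
xtbvv
rzl
gulj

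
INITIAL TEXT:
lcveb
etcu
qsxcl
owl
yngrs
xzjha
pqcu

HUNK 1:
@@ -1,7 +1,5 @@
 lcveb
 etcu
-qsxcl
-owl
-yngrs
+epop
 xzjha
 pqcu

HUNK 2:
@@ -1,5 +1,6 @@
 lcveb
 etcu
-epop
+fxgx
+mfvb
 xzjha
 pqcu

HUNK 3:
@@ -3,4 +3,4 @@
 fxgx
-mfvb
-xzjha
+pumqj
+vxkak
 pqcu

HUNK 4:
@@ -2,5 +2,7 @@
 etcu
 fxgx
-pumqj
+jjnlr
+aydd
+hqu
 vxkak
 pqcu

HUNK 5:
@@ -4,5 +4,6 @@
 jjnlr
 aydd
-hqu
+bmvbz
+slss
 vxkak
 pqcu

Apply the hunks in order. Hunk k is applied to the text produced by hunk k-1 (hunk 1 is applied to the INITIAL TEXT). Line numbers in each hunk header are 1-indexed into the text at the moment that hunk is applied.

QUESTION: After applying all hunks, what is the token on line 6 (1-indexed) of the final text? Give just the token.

Answer: bmvbz

Derivation:
Hunk 1: at line 1 remove [qsxcl,owl,yngrs] add [epop] -> 5 lines: lcveb etcu epop xzjha pqcu
Hunk 2: at line 1 remove [epop] add [fxgx,mfvb] -> 6 lines: lcveb etcu fxgx mfvb xzjha pqcu
Hunk 3: at line 3 remove [mfvb,xzjha] add [pumqj,vxkak] -> 6 lines: lcveb etcu fxgx pumqj vxkak pqcu
Hunk 4: at line 2 remove [pumqj] add [jjnlr,aydd,hqu] -> 8 lines: lcveb etcu fxgx jjnlr aydd hqu vxkak pqcu
Hunk 5: at line 4 remove [hqu] add [bmvbz,slss] -> 9 lines: lcveb etcu fxgx jjnlr aydd bmvbz slss vxkak pqcu
Final line 6: bmvbz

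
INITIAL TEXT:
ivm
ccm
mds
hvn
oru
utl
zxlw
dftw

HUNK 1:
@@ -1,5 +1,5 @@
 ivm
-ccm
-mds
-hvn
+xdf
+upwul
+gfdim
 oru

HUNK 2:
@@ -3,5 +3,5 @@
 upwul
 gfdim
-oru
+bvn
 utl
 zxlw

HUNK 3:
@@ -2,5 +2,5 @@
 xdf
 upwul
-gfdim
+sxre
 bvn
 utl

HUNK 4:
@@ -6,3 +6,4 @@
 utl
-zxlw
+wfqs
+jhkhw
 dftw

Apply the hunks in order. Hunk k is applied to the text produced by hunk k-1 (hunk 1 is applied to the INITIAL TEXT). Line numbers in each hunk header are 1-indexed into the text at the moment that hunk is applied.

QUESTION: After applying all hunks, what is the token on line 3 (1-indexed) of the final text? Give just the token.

Hunk 1: at line 1 remove [ccm,mds,hvn] add [xdf,upwul,gfdim] -> 8 lines: ivm xdf upwul gfdim oru utl zxlw dftw
Hunk 2: at line 3 remove [oru] add [bvn] -> 8 lines: ivm xdf upwul gfdim bvn utl zxlw dftw
Hunk 3: at line 2 remove [gfdim] add [sxre] -> 8 lines: ivm xdf upwul sxre bvn utl zxlw dftw
Hunk 4: at line 6 remove [zxlw] add [wfqs,jhkhw] -> 9 lines: ivm xdf upwul sxre bvn utl wfqs jhkhw dftw
Final line 3: upwul

Answer: upwul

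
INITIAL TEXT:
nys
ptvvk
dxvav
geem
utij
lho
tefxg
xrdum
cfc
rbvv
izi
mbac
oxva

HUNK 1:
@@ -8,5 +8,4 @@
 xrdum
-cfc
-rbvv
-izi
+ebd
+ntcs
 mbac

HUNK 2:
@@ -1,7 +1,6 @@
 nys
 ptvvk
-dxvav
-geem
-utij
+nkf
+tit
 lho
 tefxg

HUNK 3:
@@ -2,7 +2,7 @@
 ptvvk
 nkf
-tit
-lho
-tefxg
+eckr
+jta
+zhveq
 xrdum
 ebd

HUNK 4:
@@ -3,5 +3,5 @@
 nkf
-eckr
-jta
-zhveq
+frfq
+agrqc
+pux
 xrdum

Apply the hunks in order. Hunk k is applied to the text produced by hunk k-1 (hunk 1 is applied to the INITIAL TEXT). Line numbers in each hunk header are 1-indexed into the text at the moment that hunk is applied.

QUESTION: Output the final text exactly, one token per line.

Answer: nys
ptvvk
nkf
frfq
agrqc
pux
xrdum
ebd
ntcs
mbac
oxva

Derivation:
Hunk 1: at line 8 remove [cfc,rbvv,izi] add [ebd,ntcs] -> 12 lines: nys ptvvk dxvav geem utij lho tefxg xrdum ebd ntcs mbac oxva
Hunk 2: at line 1 remove [dxvav,geem,utij] add [nkf,tit] -> 11 lines: nys ptvvk nkf tit lho tefxg xrdum ebd ntcs mbac oxva
Hunk 3: at line 2 remove [tit,lho,tefxg] add [eckr,jta,zhveq] -> 11 lines: nys ptvvk nkf eckr jta zhveq xrdum ebd ntcs mbac oxva
Hunk 4: at line 3 remove [eckr,jta,zhveq] add [frfq,agrqc,pux] -> 11 lines: nys ptvvk nkf frfq agrqc pux xrdum ebd ntcs mbac oxva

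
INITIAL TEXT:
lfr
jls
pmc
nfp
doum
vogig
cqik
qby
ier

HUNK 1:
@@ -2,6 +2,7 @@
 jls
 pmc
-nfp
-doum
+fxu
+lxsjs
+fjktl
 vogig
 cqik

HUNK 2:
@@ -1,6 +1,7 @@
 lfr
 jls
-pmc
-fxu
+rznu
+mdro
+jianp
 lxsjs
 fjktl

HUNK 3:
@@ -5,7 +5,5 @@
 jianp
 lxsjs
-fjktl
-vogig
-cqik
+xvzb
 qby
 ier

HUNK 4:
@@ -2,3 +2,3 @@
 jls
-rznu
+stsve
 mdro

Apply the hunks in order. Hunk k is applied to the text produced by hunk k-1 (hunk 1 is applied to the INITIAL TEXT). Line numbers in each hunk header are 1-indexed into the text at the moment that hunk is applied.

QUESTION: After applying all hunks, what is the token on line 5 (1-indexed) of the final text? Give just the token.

Hunk 1: at line 2 remove [nfp,doum] add [fxu,lxsjs,fjktl] -> 10 lines: lfr jls pmc fxu lxsjs fjktl vogig cqik qby ier
Hunk 2: at line 1 remove [pmc,fxu] add [rznu,mdro,jianp] -> 11 lines: lfr jls rznu mdro jianp lxsjs fjktl vogig cqik qby ier
Hunk 3: at line 5 remove [fjktl,vogig,cqik] add [xvzb] -> 9 lines: lfr jls rznu mdro jianp lxsjs xvzb qby ier
Hunk 4: at line 2 remove [rznu] add [stsve] -> 9 lines: lfr jls stsve mdro jianp lxsjs xvzb qby ier
Final line 5: jianp

Answer: jianp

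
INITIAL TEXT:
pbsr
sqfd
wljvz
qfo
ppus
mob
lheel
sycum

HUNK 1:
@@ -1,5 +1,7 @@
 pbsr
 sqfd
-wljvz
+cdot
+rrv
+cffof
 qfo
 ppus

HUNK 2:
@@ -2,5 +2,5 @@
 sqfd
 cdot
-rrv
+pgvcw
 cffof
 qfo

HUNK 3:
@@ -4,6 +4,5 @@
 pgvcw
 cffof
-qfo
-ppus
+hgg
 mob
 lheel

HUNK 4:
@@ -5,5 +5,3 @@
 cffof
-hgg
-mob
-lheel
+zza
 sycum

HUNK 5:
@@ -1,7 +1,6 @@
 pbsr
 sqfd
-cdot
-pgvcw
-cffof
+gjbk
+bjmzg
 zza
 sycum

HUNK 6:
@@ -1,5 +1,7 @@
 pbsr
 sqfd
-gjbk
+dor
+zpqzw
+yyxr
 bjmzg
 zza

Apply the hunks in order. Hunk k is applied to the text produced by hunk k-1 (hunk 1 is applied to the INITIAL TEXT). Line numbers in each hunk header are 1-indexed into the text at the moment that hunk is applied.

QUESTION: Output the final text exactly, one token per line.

Hunk 1: at line 1 remove [wljvz] add [cdot,rrv,cffof] -> 10 lines: pbsr sqfd cdot rrv cffof qfo ppus mob lheel sycum
Hunk 2: at line 2 remove [rrv] add [pgvcw] -> 10 lines: pbsr sqfd cdot pgvcw cffof qfo ppus mob lheel sycum
Hunk 3: at line 4 remove [qfo,ppus] add [hgg] -> 9 lines: pbsr sqfd cdot pgvcw cffof hgg mob lheel sycum
Hunk 4: at line 5 remove [hgg,mob,lheel] add [zza] -> 7 lines: pbsr sqfd cdot pgvcw cffof zza sycum
Hunk 5: at line 1 remove [cdot,pgvcw,cffof] add [gjbk,bjmzg] -> 6 lines: pbsr sqfd gjbk bjmzg zza sycum
Hunk 6: at line 1 remove [gjbk] add [dor,zpqzw,yyxr] -> 8 lines: pbsr sqfd dor zpqzw yyxr bjmzg zza sycum

Answer: pbsr
sqfd
dor
zpqzw
yyxr
bjmzg
zza
sycum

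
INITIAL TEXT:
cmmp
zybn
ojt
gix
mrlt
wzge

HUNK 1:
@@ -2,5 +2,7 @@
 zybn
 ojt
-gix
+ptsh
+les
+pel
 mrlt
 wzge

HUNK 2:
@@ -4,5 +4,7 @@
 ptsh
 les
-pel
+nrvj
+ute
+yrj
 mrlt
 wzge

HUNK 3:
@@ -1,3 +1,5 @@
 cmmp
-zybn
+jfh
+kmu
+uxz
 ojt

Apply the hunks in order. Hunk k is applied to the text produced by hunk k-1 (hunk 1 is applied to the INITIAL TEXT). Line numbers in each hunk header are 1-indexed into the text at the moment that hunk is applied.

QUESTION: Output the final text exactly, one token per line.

Hunk 1: at line 2 remove [gix] add [ptsh,les,pel] -> 8 lines: cmmp zybn ojt ptsh les pel mrlt wzge
Hunk 2: at line 4 remove [pel] add [nrvj,ute,yrj] -> 10 lines: cmmp zybn ojt ptsh les nrvj ute yrj mrlt wzge
Hunk 3: at line 1 remove [zybn] add [jfh,kmu,uxz] -> 12 lines: cmmp jfh kmu uxz ojt ptsh les nrvj ute yrj mrlt wzge

Answer: cmmp
jfh
kmu
uxz
ojt
ptsh
les
nrvj
ute
yrj
mrlt
wzge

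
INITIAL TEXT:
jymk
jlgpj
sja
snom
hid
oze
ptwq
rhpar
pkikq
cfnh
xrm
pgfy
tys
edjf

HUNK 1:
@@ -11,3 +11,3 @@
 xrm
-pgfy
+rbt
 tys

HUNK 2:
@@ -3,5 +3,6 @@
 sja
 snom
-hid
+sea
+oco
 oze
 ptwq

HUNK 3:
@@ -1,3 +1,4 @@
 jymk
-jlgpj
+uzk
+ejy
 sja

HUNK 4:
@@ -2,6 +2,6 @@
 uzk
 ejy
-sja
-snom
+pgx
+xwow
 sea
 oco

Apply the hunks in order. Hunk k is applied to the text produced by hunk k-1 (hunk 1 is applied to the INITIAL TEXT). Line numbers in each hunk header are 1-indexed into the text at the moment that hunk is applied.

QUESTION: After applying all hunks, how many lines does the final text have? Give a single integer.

Hunk 1: at line 11 remove [pgfy] add [rbt] -> 14 lines: jymk jlgpj sja snom hid oze ptwq rhpar pkikq cfnh xrm rbt tys edjf
Hunk 2: at line 3 remove [hid] add [sea,oco] -> 15 lines: jymk jlgpj sja snom sea oco oze ptwq rhpar pkikq cfnh xrm rbt tys edjf
Hunk 3: at line 1 remove [jlgpj] add [uzk,ejy] -> 16 lines: jymk uzk ejy sja snom sea oco oze ptwq rhpar pkikq cfnh xrm rbt tys edjf
Hunk 4: at line 2 remove [sja,snom] add [pgx,xwow] -> 16 lines: jymk uzk ejy pgx xwow sea oco oze ptwq rhpar pkikq cfnh xrm rbt tys edjf
Final line count: 16

Answer: 16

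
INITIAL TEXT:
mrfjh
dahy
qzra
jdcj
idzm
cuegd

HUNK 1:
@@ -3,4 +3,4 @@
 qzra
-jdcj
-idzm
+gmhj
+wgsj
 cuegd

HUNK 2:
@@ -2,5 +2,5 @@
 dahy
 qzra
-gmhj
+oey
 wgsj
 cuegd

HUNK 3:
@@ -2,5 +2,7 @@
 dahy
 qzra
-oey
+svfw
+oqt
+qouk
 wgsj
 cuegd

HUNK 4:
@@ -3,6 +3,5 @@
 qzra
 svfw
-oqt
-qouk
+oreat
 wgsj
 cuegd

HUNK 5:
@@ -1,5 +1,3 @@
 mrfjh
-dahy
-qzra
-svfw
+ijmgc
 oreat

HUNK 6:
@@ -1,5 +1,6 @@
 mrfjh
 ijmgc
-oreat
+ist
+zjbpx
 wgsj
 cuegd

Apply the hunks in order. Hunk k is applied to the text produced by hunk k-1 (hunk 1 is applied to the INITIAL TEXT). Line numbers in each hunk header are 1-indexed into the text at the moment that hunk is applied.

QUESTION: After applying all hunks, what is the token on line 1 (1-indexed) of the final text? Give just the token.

Answer: mrfjh

Derivation:
Hunk 1: at line 3 remove [jdcj,idzm] add [gmhj,wgsj] -> 6 lines: mrfjh dahy qzra gmhj wgsj cuegd
Hunk 2: at line 2 remove [gmhj] add [oey] -> 6 lines: mrfjh dahy qzra oey wgsj cuegd
Hunk 3: at line 2 remove [oey] add [svfw,oqt,qouk] -> 8 lines: mrfjh dahy qzra svfw oqt qouk wgsj cuegd
Hunk 4: at line 3 remove [oqt,qouk] add [oreat] -> 7 lines: mrfjh dahy qzra svfw oreat wgsj cuegd
Hunk 5: at line 1 remove [dahy,qzra,svfw] add [ijmgc] -> 5 lines: mrfjh ijmgc oreat wgsj cuegd
Hunk 6: at line 1 remove [oreat] add [ist,zjbpx] -> 6 lines: mrfjh ijmgc ist zjbpx wgsj cuegd
Final line 1: mrfjh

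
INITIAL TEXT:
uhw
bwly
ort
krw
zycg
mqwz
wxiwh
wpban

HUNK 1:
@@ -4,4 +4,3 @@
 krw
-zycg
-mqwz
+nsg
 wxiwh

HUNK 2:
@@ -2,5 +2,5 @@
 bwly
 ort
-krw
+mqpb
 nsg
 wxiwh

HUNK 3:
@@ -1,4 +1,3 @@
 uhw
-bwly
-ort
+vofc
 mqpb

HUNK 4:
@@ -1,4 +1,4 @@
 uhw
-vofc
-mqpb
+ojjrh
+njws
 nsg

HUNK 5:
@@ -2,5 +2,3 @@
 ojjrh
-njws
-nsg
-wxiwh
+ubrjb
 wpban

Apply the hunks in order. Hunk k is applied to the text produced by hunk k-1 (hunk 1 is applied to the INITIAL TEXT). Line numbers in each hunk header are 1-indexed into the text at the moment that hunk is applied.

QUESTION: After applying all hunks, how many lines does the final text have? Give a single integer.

Hunk 1: at line 4 remove [zycg,mqwz] add [nsg] -> 7 lines: uhw bwly ort krw nsg wxiwh wpban
Hunk 2: at line 2 remove [krw] add [mqpb] -> 7 lines: uhw bwly ort mqpb nsg wxiwh wpban
Hunk 3: at line 1 remove [bwly,ort] add [vofc] -> 6 lines: uhw vofc mqpb nsg wxiwh wpban
Hunk 4: at line 1 remove [vofc,mqpb] add [ojjrh,njws] -> 6 lines: uhw ojjrh njws nsg wxiwh wpban
Hunk 5: at line 2 remove [njws,nsg,wxiwh] add [ubrjb] -> 4 lines: uhw ojjrh ubrjb wpban
Final line count: 4

Answer: 4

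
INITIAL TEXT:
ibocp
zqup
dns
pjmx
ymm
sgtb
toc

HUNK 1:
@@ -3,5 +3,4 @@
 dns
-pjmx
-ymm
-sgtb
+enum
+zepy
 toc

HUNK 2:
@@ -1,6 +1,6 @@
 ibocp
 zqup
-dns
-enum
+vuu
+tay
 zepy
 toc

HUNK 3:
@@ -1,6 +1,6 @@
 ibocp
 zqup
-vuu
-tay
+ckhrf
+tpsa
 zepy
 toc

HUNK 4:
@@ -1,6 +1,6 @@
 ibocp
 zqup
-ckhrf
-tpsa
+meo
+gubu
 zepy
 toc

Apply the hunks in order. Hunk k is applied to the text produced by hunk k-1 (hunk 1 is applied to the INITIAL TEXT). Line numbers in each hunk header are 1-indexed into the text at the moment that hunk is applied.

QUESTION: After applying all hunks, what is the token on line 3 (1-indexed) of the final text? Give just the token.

Answer: meo

Derivation:
Hunk 1: at line 3 remove [pjmx,ymm,sgtb] add [enum,zepy] -> 6 lines: ibocp zqup dns enum zepy toc
Hunk 2: at line 1 remove [dns,enum] add [vuu,tay] -> 6 lines: ibocp zqup vuu tay zepy toc
Hunk 3: at line 1 remove [vuu,tay] add [ckhrf,tpsa] -> 6 lines: ibocp zqup ckhrf tpsa zepy toc
Hunk 4: at line 1 remove [ckhrf,tpsa] add [meo,gubu] -> 6 lines: ibocp zqup meo gubu zepy toc
Final line 3: meo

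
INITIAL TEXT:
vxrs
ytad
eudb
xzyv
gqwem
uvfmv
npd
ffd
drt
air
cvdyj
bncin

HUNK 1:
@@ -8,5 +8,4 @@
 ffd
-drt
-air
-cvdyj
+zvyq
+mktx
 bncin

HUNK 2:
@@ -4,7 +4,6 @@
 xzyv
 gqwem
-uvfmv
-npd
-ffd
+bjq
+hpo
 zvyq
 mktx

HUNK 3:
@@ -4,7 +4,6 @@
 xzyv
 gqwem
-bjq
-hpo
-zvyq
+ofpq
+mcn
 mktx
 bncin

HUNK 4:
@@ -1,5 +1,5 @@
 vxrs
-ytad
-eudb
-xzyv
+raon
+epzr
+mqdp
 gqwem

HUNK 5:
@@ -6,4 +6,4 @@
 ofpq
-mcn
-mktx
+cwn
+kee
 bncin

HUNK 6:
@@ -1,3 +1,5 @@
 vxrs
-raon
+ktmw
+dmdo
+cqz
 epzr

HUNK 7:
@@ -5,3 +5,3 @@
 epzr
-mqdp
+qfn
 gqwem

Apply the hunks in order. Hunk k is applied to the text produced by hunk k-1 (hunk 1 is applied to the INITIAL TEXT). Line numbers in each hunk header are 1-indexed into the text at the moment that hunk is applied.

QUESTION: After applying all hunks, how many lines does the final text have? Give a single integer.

Answer: 11

Derivation:
Hunk 1: at line 8 remove [drt,air,cvdyj] add [zvyq,mktx] -> 11 lines: vxrs ytad eudb xzyv gqwem uvfmv npd ffd zvyq mktx bncin
Hunk 2: at line 4 remove [uvfmv,npd,ffd] add [bjq,hpo] -> 10 lines: vxrs ytad eudb xzyv gqwem bjq hpo zvyq mktx bncin
Hunk 3: at line 4 remove [bjq,hpo,zvyq] add [ofpq,mcn] -> 9 lines: vxrs ytad eudb xzyv gqwem ofpq mcn mktx bncin
Hunk 4: at line 1 remove [ytad,eudb,xzyv] add [raon,epzr,mqdp] -> 9 lines: vxrs raon epzr mqdp gqwem ofpq mcn mktx bncin
Hunk 5: at line 6 remove [mcn,mktx] add [cwn,kee] -> 9 lines: vxrs raon epzr mqdp gqwem ofpq cwn kee bncin
Hunk 6: at line 1 remove [raon] add [ktmw,dmdo,cqz] -> 11 lines: vxrs ktmw dmdo cqz epzr mqdp gqwem ofpq cwn kee bncin
Hunk 7: at line 5 remove [mqdp] add [qfn] -> 11 lines: vxrs ktmw dmdo cqz epzr qfn gqwem ofpq cwn kee bncin
Final line count: 11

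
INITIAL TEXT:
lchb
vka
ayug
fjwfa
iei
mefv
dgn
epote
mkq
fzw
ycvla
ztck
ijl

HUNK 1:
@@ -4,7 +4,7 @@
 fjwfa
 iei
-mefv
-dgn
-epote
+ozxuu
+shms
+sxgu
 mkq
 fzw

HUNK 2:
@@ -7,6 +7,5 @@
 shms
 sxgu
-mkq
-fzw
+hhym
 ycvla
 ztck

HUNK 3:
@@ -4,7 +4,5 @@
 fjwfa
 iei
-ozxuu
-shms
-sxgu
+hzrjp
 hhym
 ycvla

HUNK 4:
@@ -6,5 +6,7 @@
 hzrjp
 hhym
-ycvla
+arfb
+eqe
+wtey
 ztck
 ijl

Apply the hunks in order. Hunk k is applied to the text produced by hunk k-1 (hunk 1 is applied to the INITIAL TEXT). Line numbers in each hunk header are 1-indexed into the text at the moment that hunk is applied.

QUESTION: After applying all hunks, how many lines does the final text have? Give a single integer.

Hunk 1: at line 4 remove [mefv,dgn,epote] add [ozxuu,shms,sxgu] -> 13 lines: lchb vka ayug fjwfa iei ozxuu shms sxgu mkq fzw ycvla ztck ijl
Hunk 2: at line 7 remove [mkq,fzw] add [hhym] -> 12 lines: lchb vka ayug fjwfa iei ozxuu shms sxgu hhym ycvla ztck ijl
Hunk 3: at line 4 remove [ozxuu,shms,sxgu] add [hzrjp] -> 10 lines: lchb vka ayug fjwfa iei hzrjp hhym ycvla ztck ijl
Hunk 4: at line 6 remove [ycvla] add [arfb,eqe,wtey] -> 12 lines: lchb vka ayug fjwfa iei hzrjp hhym arfb eqe wtey ztck ijl
Final line count: 12

Answer: 12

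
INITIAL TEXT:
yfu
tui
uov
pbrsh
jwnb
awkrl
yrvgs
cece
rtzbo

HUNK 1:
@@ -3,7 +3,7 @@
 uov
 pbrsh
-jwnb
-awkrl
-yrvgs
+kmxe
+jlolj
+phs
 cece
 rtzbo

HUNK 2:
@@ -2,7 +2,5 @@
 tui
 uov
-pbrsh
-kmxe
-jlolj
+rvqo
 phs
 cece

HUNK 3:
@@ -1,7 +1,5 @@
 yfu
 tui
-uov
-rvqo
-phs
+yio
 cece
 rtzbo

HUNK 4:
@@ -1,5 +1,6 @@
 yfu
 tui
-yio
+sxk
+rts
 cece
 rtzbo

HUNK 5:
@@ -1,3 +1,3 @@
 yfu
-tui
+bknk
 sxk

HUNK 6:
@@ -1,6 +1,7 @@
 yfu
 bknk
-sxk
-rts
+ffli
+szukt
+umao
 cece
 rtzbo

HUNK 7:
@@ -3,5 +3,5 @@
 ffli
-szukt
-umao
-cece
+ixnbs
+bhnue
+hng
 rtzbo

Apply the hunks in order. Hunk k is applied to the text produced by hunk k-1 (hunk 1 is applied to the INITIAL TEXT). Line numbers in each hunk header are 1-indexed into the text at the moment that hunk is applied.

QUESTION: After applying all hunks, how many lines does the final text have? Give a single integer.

Hunk 1: at line 3 remove [jwnb,awkrl,yrvgs] add [kmxe,jlolj,phs] -> 9 lines: yfu tui uov pbrsh kmxe jlolj phs cece rtzbo
Hunk 2: at line 2 remove [pbrsh,kmxe,jlolj] add [rvqo] -> 7 lines: yfu tui uov rvqo phs cece rtzbo
Hunk 3: at line 1 remove [uov,rvqo,phs] add [yio] -> 5 lines: yfu tui yio cece rtzbo
Hunk 4: at line 1 remove [yio] add [sxk,rts] -> 6 lines: yfu tui sxk rts cece rtzbo
Hunk 5: at line 1 remove [tui] add [bknk] -> 6 lines: yfu bknk sxk rts cece rtzbo
Hunk 6: at line 1 remove [sxk,rts] add [ffli,szukt,umao] -> 7 lines: yfu bknk ffli szukt umao cece rtzbo
Hunk 7: at line 3 remove [szukt,umao,cece] add [ixnbs,bhnue,hng] -> 7 lines: yfu bknk ffli ixnbs bhnue hng rtzbo
Final line count: 7

Answer: 7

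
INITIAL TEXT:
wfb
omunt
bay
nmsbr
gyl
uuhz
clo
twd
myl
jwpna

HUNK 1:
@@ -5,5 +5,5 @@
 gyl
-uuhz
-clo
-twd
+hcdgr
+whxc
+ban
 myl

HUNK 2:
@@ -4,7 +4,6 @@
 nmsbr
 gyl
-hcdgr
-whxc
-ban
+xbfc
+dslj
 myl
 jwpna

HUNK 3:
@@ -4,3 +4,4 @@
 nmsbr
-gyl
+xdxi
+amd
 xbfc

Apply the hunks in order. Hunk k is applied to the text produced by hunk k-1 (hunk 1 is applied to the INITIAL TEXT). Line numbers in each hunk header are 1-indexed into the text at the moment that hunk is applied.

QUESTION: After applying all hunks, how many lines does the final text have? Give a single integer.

Hunk 1: at line 5 remove [uuhz,clo,twd] add [hcdgr,whxc,ban] -> 10 lines: wfb omunt bay nmsbr gyl hcdgr whxc ban myl jwpna
Hunk 2: at line 4 remove [hcdgr,whxc,ban] add [xbfc,dslj] -> 9 lines: wfb omunt bay nmsbr gyl xbfc dslj myl jwpna
Hunk 3: at line 4 remove [gyl] add [xdxi,amd] -> 10 lines: wfb omunt bay nmsbr xdxi amd xbfc dslj myl jwpna
Final line count: 10

Answer: 10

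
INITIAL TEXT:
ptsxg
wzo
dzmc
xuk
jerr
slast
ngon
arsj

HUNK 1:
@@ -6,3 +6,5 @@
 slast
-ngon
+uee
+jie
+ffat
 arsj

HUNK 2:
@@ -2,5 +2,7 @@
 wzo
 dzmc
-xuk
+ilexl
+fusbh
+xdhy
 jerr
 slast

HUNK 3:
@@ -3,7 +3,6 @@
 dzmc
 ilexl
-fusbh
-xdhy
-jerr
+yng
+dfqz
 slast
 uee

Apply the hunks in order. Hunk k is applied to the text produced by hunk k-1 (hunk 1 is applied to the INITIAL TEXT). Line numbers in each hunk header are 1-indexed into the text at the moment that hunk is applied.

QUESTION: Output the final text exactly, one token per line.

Hunk 1: at line 6 remove [ngon] add [uee,jie,ffat] -> 10 lines: ptsxg wzo dzmc xuk jerr slast uee jie ffat arsj
Hunk 2: at line 2 remove [xuk] add [ilexl,fusbh,xdhy] -> 12 lines: ptsxg wzo dzmc ilexl fusbh xdhy jerr slast uee jie ffat arsj
Hunk 3: at line 3 remove [fusbh,xdhy,jerr] add [yng,dfqz] -> 11 lines: ptsxg wzo dzmc ilexl yng dfqz slast uee jie ffat arsj

Answer: ptsxg
wzo
dzmc
ilexl
yng
dfqz
slast
uee
jie
ffat
arsj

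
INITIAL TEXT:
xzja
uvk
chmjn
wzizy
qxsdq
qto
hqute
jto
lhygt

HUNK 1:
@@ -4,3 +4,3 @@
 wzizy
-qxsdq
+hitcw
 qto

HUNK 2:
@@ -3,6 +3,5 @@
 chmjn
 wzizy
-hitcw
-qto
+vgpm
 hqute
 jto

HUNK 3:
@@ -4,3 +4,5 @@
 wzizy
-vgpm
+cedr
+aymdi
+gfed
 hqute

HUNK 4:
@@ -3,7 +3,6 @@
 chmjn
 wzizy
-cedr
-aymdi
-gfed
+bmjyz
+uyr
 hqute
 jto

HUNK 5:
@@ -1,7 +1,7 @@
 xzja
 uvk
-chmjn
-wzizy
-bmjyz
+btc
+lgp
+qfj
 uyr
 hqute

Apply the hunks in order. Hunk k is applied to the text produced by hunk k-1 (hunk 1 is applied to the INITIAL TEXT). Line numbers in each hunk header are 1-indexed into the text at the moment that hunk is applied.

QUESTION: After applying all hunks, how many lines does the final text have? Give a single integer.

Hunk 1: at line 4 remove [qxsdq] add [hitcw] -> 9 lines: xzja uvk chmjn wzizy hitcw qto hqute jto lhygt
Hunk 2: at line 3 remove [hitcw,qto] add [vgpm] -> 8 lines: xzja uvk chmjn wzizy vgpm hqute jto lhygt
Hunk 3: at line 4 remove [vgpm] add [cedr,aymdi,gfed] -> 10 lines: xzja uvk chmjn wzizy cedr aymdi gfed hqute jto lhygt
Hunk 4: at line 3 remove [cedr,aymdi,gfed] add [bmjyz,uyr] -> 9 lines: xzja uvk chmjn wzizy bmjyz uyr hqute jto lhygt
Hunk 5: at line 1 remove [chmjn,wzizy,bmjyz] add [btc,lgp,qfj] -> 9 lines: xzja uvk btc lgp qfj uyr hqute jto lhygt
Final line count: 9

Answer: 9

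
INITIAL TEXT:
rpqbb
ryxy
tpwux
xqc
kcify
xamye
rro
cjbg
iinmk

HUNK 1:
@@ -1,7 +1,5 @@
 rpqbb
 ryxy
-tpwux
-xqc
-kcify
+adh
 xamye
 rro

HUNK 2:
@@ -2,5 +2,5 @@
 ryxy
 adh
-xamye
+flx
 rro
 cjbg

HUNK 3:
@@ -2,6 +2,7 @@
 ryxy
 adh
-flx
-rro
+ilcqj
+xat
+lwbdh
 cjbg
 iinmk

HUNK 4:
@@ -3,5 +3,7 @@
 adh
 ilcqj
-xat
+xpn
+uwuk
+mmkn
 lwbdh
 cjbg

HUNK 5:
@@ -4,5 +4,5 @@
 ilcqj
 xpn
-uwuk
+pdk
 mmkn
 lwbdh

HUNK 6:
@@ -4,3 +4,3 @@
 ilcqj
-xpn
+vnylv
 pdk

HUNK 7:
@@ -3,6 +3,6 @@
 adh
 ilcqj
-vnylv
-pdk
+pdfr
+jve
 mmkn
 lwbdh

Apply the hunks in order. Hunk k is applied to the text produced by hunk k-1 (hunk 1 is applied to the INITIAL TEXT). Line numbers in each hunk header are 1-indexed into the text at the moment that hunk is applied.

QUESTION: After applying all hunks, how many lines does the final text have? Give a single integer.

Answer: 10

Derivation:
Hunk 1: at line 1 remove [tpwux,xqc,kcify] add [adh] -> 7 lines: rpqbb ryxy adh xamye rro cjbg iinmk
Hunk 2: at line 2 remove [xamye] add [flx] -> 7 lines: rpqbb ryxy adh flx rro cjbg iinmk
Hunk 3: at line 2 remove [flx,rro] add [ilcqj,xat,lwbdh] -> 8 lines: rpqbb ryxy adh ilcqj xat lwbdh cjbg iinmk
Hunk 4: at line 3 remove [xat] add [xpn,uwuk,mmkn] -> 10 lines: rpqbb ryxy adh ilcqj xpn uwuk mmkn lwbdh cjbg iinmk
Hunk 5: at line 4 remove [uwuk] add [pdk] -> 10 lines: rpqbb ryxy adh ilcqj xpn pdk mmkn lwbdh cjbg iinmk
Hunk 6: at line 4 remove [xpn] add [vnylv] -> 10 lines: rpqbb ryxy adh ilcqj vnylv pdk mmkn lwbdh cjbg iinmk
Hunk 7: at line 3 remove [vnylv,pdk] add [pdfr,jve] -> 10 lines: rpqbb ryxy adh ilcqj pdfr jve mmkn lwbdh cjbg iinmk
Final line count: 10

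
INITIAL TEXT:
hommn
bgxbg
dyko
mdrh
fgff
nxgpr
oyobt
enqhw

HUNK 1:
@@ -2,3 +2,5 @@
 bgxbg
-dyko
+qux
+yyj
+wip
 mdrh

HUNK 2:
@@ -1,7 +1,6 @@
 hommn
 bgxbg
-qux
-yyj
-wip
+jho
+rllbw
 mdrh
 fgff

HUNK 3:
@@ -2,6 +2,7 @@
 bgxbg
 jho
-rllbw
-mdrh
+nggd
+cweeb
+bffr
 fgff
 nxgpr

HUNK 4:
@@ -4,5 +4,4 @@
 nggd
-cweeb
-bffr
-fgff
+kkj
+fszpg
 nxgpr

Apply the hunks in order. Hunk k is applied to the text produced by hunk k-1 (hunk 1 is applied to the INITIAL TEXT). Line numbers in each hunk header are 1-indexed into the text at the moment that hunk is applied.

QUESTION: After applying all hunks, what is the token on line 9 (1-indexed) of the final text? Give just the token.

Hunk 1: at line 2 remove [dyko] add [qux,yyj,wip] -> 10 lines: hommn bgxbg qux yyj wip mdrh fgff nxgpr oyobt enqhw
Hunk 2: at line 1 remove [qux,yyj,wip] add [jho,rllbw] -> 9 lines: hommn bgxbg jho rllbw mdrh fgff nxgpr oyobt enqhw
Hunk 3: at line 2 remove [rllbw,mdrh] add [nggd,cweeb,bffr] -> 10 lines: hommn bgxbg jho nggd cweeb bffr fgff nxgpr oyobt enqhw
Hunk 4: at line 4 remove [cweeb,bffr,fgff] add [kkj,fszpg] -> 9 lines: hommn bgxbg jho nggd kkj fszpg nxgpr oyobt enqhw
Final line 9: enqhw

Answer: enqhw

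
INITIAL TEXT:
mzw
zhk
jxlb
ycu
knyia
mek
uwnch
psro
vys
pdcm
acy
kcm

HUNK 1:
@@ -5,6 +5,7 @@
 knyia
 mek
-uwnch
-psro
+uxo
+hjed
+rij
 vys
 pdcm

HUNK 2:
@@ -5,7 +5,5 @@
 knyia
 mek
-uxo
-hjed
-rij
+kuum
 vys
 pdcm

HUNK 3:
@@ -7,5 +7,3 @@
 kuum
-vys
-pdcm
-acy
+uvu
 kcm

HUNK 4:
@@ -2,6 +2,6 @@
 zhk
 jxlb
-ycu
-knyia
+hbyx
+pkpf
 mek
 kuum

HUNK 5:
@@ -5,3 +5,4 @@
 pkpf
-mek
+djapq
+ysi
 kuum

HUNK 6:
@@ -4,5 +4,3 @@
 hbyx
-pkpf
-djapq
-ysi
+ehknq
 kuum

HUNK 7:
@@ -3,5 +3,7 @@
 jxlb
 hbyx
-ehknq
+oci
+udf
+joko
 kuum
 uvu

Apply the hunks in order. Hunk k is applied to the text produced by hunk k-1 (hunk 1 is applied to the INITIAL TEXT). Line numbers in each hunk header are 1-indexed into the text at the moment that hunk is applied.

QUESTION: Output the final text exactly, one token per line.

Answer: mzw
zhk
jxlb
hbyx
oci
udf
joko
kuum
uvu
kcm

Derivation:
Hunk 1: at line 5 remove [uwnch,psro] add [uxo,hjed,rij] -> 13 lines: mzw zhk jxlb ycu knyia mek uxo hjed rij vys pdcm acy kcm
Hunk 2: at line 5 remove [uxo,hjed,rij] add [kuum] -> 11 lines: mzw zhk jxlb ycu knyia mek kuum vys pdcm acy kcm
Hunk 3: at line 7 remove [vys,pdcm,acy] add [uvu] -> 9 lines: mzw zhk jxlb ycu knyia mek kuum uvu kcm
Hunk 4: at line 2 remove [ycu,knyia] add [hbyx,pkpf] -> 9 lines: mzw zhk jxlb hbyx pkpf mek kuum uvu kcm
Hunk 5: at line 5 remove [mek] add [djapq,ysi] -> 10 lines: mzw zhk jxlb hbyx pkpf djapq ysi kuum uvu kcm
Hunk 6: at line 4 remove [pkpf,djapq,ysi] add [ehknq] -> 8 lines: mzw zhk jxlb hbyx ehknq kuum uvu kcm
Hunk 7: at line 3 remove [ehknq] add [oci,udf,joko] -> 10 lines: mzw zhk jxlb hbyx oci udf joko kuum uvu kcm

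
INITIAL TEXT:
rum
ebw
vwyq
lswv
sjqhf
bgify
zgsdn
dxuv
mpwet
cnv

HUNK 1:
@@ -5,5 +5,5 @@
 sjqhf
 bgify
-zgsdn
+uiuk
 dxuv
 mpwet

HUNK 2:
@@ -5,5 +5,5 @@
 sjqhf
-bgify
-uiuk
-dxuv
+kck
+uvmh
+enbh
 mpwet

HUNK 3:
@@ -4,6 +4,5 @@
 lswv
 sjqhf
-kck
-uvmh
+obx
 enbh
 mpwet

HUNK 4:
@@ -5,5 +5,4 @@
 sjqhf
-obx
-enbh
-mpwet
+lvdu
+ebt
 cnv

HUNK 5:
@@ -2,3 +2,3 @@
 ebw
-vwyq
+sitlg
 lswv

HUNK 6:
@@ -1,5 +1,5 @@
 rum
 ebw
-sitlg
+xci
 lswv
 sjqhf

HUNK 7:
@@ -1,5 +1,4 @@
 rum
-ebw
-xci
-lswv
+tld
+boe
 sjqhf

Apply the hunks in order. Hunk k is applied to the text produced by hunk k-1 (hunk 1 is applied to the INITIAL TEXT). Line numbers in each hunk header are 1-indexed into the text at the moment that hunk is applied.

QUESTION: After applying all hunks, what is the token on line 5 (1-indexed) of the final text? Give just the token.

Answer: lvdu

Derivation:
Hunk 1: at line 5 remove [zgsdn] add [uiuk] -> 10 lines: rum ebw vwyq lswv sjqhf bgify uiuk dxuv mpwet cnv
Hunk 2: at line 5 remove [bgify,uiuk,dxuv] add [kck,uvmh,enbh] -> 10 lines: rum ebw vwyq lswv sjqhf kck uvmh enbh mpwet cnv
Hunk 3: at line 4 remove [kck,uvmh] add [obx] -> 9 lines: rum ebw vwyq lswv sjqhf obx enbh mpwet cnv
Hunk 4: at line 5 remove [obx,enbh,mpwet] add [lvdu,ebt] -> 8 lines: rum ebw vwyq lswv sjqhf lvdu ebt cnv
Hunk 5: at line 2 remove [vwyq] add [sitlg] -> 8 lines: rum ebw sitlg lswv sjqhf lvdu ebt cnv
Hunk 6: at line 1 remove [sitlg] add [xci] -> 8 lines: rum ebw xci lswv sjqhf lvdu ebt cnv
Hunk 7: at line 1 remove [ebw,xci,lswv] add [tld,boe] -> 7 lines: rum tld boe sjqhf lvdu ebt cnv
Final line 5: lvdu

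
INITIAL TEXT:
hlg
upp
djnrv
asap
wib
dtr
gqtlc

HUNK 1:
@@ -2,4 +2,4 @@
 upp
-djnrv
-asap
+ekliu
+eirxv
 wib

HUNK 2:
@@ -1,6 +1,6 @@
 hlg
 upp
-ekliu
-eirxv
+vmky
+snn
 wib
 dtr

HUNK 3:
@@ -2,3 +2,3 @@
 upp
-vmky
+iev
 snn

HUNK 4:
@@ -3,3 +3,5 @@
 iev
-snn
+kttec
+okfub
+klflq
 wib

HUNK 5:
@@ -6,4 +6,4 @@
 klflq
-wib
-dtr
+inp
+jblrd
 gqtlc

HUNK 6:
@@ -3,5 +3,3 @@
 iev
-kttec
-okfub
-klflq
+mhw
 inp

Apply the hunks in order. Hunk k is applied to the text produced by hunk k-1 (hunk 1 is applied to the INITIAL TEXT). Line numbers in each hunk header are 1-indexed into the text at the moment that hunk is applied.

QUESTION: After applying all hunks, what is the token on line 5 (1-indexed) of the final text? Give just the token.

Answer: inp

Derivation:
Hunk 1: at line 2 remove [djnrv,asap] add [ekliu,eirxv] -> 7 lines: hlg upp ekliu eirxv wib dtr gqtlc
Hunk 2: at line 1 remove [ekliu,eirxv] add [vmky,snn] -> 7 lines: hlg upp vmky snn wib dtr gqtlc
Hunk 3: at line 2 remove [vmky] add [iev] -> 7 lines: hlg upp iev snn wib dtr gqtlc
Hunk 4: at line 3 remove [snn] add [kttec,okfub,klflq] -> 9 lines: hlg upp iev kttec okfub klflq wib dtr gqtlc
Hunk 5: at line 6 remove [wib,dtr] add [inp,jblrd] -> 9 lines: hlg upp iev kttec okfub klflq inp jblrd gqtlc
Hunk 6: at line 3 remove [kttec,okfub,klflq] add [mhw] -> 7 lines: hlg upp iev mhw inp jblrd gqtlc
Final line 5: inp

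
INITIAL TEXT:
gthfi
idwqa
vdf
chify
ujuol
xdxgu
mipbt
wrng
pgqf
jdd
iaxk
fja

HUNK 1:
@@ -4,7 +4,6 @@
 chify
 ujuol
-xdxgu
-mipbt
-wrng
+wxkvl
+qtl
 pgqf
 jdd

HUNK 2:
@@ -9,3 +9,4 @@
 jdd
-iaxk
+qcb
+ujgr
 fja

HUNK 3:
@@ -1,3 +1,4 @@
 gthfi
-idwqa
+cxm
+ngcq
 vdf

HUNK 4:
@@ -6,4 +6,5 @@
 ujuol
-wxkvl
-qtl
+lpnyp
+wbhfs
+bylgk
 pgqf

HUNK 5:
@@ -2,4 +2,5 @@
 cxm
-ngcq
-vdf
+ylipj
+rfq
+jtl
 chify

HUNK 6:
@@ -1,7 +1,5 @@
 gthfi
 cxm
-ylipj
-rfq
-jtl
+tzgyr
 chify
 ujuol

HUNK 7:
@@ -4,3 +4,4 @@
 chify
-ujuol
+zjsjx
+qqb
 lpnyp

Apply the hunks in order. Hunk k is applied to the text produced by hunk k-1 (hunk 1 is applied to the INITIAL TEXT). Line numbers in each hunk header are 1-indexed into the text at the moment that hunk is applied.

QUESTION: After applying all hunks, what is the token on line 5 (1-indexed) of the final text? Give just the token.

Answer: zjsjx

Derivation:
Hunk 1: at line 4 remove [xdxgu,mipbt,wrng] add [wxkvl,qtl] -> 11 lines: gthfi idwqa vdf chify ujuol wxkvl qtl pgqf jdd iaxk fja
Hunk 2: at line 9 remove [iaxk] add [qcb,ujgr] -> 12 lines: gthfi idwqa vdf chify ujuol wxkvl qtl pgqf jdd qcb ujgr fja
Hunk 3: at line 1 remove [idwqa] add [cxm,ngcq] -> 13 lines: gthfi cxm ngcq vdf chify ujuol wxkvl qtl pgqf jdd qcb ujgr fja
Hunk 4: at line 6 remove [wxkvl,qtl] add [lpnyp,wbhfs,bylgk] -> 14 lines: gthfi cxm ngcq vdf chify ujuol lpnyp wbhfs bylgk pgqf jdd qcb ujgr fja
Hunk 5: at line 2 remove [ngcq,vdf] add [ylipj,rfq,jtl] -> 15 lines: gthfi cxm ylipj rfq jtl chify ujuol lpnyp wbhfs bylgk pgqf jdd qcb ujgr fja
Hunk 6: at line 1 remove [ylipj,rfq,jtl] add [tzgyr] -> 13 lines: gthfi cxm tzgyr chify ujuol lpnyp wbhfs bylgk pgqf jdd qcb ujgr fja
Hunk 7: at line 4 remove [ujuol] add [zjsjx,qqb] -> 14 lines: gthfi cxm tzgyr chify zjsjx qqb lpnyp wbhfs bylgk pgqf jdd qcb ujgr fja
Final line 5: zjsjx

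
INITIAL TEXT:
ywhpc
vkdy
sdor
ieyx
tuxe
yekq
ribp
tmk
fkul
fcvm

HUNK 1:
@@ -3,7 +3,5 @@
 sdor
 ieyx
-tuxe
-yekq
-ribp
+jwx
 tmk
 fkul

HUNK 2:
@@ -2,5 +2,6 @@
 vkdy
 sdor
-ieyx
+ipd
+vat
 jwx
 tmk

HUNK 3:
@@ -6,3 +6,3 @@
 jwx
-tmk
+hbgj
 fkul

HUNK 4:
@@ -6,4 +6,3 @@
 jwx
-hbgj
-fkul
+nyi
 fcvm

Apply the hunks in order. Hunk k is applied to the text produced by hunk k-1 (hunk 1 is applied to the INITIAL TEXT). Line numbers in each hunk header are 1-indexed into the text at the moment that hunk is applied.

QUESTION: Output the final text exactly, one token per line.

Answer: ywhpc
vkdy
sdor
ipd
vat
jwx
nyi
fcvm

Derivation:
Hunk 1: at line 3 remove [tuxe,yekq,ribp] add [jwx] -> 8 lines: ywhpc vkdy sdor ieyx jwx tmk fkul fcvm
Hunk 2: at line 2 remove [ieyx] add [ipd,vat] -> 9 lines: ywhpc vkdy sdor ipd vat jwx tmk fkul fcvm
Hunk 3: at line 6 remove [tmk] add [hbgj] -> 9 lines: ywhpc vkdy sdor ipd vat jwx hbgj fkul fcvm
Hunk 4: at line 6 remove [hbgj,fkul] add [nyi] -> 8 lines: ywhpc vkdy sdor ipd vat jwx nyi fcvm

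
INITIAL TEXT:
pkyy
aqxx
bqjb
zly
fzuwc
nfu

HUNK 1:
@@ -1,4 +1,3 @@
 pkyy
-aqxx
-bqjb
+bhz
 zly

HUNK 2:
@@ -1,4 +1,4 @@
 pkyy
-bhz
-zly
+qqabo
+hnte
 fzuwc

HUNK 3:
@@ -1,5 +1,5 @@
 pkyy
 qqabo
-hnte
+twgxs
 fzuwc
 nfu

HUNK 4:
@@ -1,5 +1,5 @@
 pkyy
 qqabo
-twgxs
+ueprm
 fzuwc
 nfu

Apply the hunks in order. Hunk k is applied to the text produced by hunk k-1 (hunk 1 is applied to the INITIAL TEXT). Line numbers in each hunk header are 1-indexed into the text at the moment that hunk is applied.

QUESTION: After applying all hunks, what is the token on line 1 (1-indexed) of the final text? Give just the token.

Hunk 1: at line 1 remove [aqxx,bqjb] add [bhz] -> 5 lines: pkyy bhz zly fzuwc nfu
Hunk 2: at line 1 remove [bhz,zly] add [qqabo,hnte] -> 5 lines: pkyy qqabo hnte fzuwc nfu
Hunk 3: at line 1 remove [hnte] add [twgxs] -> 5 lines: pkyy qqabo twgxs fzuwc nfu
Hunk 4: at line 1 remove [twgxs] add [ueprm] -> 5 lines: pkyy qqabo ueprm fzuwc nfu
Final line 1: pkyy

Answer: pkyy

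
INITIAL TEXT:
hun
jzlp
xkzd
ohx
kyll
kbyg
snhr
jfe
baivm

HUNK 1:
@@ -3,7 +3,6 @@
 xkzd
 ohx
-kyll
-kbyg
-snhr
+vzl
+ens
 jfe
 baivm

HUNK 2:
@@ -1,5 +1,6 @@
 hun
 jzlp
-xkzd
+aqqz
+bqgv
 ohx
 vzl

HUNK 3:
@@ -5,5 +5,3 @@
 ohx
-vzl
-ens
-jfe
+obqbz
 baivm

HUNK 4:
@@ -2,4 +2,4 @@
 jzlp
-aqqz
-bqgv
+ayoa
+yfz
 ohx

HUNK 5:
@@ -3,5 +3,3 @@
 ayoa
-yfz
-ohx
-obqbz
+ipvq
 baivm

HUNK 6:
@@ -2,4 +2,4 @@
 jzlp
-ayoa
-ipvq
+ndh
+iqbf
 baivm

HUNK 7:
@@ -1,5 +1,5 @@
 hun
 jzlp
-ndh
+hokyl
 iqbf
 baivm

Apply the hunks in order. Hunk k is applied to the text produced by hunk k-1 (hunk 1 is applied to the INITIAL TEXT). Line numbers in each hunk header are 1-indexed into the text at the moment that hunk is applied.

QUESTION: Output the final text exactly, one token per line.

Hunk 1: at line 3 remove [kyll,kbyg,snhr] add [vzl,ens] -> 8 lines: hun jzlp xkzd ohx vzl ens jfe baivm
Hunk 2: at line 1 remove [xkzd] add [aqqz,bqgv] -> 9 lines: hun jzlp aqqz bqgv ohx vzl ens jfe baivm
Hunk 3: at line 5 remove [vzl,ens,jfe] add [obqbz] -> 7 lines: hun jzlp aqqz bqgv ohx obqbz baivm
Hunk 4: at line 2 remove [aqqz,bqgv] add [ayoa,yfz] -> 7 lines: hun jzlp ayoa yfz ohx obqbz baivm
Hunk 5: at line 3 remove [yfz,ohx,obqbz] add [ipvq] -> 5 lines: hun jzlp ayoa ipvq baivm
Hunk 6: at line 2 remove [ayoa,ipvq] add [ndh,iqbf] -> 5 lines: hun jzlp ndh iqbf baivm
Hunk 7: at line 1 remove [ndh] add [hokyl] -> 5 lines: hun jzlp hokyl iqbf baivm

Answer: hun
jzlp
hokyl
iqbf
baivm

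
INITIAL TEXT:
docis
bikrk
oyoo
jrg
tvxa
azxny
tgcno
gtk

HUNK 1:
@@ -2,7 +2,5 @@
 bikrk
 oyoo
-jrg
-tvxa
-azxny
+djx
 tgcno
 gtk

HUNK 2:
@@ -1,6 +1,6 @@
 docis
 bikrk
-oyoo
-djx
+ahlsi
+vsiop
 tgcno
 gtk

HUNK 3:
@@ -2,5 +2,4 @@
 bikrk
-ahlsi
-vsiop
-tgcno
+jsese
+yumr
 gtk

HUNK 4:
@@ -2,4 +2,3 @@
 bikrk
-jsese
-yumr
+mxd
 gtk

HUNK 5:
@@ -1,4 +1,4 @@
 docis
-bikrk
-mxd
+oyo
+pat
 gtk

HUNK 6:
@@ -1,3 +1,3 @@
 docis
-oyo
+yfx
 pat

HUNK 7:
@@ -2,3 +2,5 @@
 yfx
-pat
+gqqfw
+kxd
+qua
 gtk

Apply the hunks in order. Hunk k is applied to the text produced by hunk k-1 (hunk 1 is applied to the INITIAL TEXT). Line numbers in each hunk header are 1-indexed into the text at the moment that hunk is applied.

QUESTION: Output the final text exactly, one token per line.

Hunk 1: at line 2 remove [jrg,tvxa,azxny] add [djx] -> 6 lines: docis bikrk oyoo djx tgcno gtk
Hunk 2: at line 1 remove [oyoo,djx] add [ahlsi,vsiop] -> 6 lines: docis bikrk ahlsi vsiop tgcno gtk
Hunk 3: at line 2 remove [ahlsi,vsiop,tgcno] add [jsese,yumr] -> 5 lines: docis bikrk jsese yumr gtk
Hunk 4: at line 2 remove [jsese,yumr] add [mxd] -> 4 lines: docis bikrk mxd gtk
Hunk 5: at line 1 remove [bikrk,mxd] add [oyo,pat] -> 4 lines: docis oyo pat gtk
Hunk 6: at line 1 remove [oyo] add [yfx] -> 4 lines: docis yfx pat gtk
Hunk 7: at line 2 remove [pat] add [gqqfw,kxd,qua] -> 6 lines: docis yfx gqqfw kxd qua gtk

Answer: docis
yfx
gqqfw
kxd
qua
gtk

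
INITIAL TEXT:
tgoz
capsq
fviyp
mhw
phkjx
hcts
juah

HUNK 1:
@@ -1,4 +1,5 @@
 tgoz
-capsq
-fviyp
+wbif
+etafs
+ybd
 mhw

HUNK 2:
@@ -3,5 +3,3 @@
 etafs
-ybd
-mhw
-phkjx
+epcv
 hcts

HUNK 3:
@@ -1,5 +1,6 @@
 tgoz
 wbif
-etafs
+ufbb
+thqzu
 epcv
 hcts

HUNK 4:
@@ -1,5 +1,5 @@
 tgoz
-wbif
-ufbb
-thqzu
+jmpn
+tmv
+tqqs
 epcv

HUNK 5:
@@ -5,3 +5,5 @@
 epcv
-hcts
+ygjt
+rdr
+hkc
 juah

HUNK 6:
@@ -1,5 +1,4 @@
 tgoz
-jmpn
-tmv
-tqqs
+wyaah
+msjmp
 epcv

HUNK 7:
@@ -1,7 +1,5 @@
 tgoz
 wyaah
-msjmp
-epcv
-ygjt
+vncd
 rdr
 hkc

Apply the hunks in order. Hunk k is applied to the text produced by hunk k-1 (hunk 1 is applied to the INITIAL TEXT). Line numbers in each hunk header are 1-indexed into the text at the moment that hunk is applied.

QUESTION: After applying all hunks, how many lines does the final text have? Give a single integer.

Answer: 6

Derivation:
Hunk 1: at line 1 remove [capsq,fviyp] add [wbif,etafs,ybd] -> 8 lines: tgoz wbif etafs ybd mhw phkjx hcts juah
Hunk 2: at line 3 remove [ybd,mhw,phkjx] add [epcv] -> 6 lines: tgoz wbif etafs epcv hcts juah
Hunk 3: at line 1 remove [etafs] add [ufbb,thqzu] -> 7 lines: tgoz wbif ufbb thqzu epcv hcts juah
Hunk 4: at line 1 remove [wbif,ufbb,thqzu] add [jmpn,tmv,tqqs] -> 7 lines: tgoz jmpn tmv tqqs epcv hcts juah
Hunk 5: at line 5 remove [hcts] add [ygjt,rdr,hkc] -> 9 lines: tgoz jmpn tmv tqqs epcv ygjt rdr hkc juah
Hunk 6: at line 1 remove [jmpn,tmv,tqqs] add [wyaah,msjmp] -> 8 lines: tgoz wyaah msjmp epcv ygjt rdr hkc juah
Hunk 7: at line 1 remove [msjmp,epcv,ygjt] add [vncd] -> 6 lines: tgoz wyaah vncd rdr hkc juah
Final line count: 6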